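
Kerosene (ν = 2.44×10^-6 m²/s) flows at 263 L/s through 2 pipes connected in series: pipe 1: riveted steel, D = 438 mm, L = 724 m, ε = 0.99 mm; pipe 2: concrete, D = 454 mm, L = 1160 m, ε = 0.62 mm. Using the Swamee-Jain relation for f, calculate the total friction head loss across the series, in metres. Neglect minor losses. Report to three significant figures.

Pipe 1: V = 1.745 m/s, Re = 3.13×10^5, ε/D = 0.00226, f = 0.02488, h_1 = f(L/D)V²/2g = 6.385 m
Pipe 2: V = 1.625 m/s, Re = 3.02×10^5, ε/D = 0.00137, f = 0.02214, h_2 = f(L/D)V²/2g = 7.610 m
Series → Q common, losses add: H = Σh = 14.00 m

H ≈ 14.0 m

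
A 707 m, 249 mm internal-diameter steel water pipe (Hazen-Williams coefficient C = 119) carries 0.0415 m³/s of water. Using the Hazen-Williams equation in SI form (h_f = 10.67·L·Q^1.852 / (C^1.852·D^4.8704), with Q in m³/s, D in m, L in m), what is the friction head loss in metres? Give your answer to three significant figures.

h_f ≈ 2.60 m

h_f = 10.67·707·0.0415^1.852 / (119^1.852·0.249^4.8704) = 2.600 m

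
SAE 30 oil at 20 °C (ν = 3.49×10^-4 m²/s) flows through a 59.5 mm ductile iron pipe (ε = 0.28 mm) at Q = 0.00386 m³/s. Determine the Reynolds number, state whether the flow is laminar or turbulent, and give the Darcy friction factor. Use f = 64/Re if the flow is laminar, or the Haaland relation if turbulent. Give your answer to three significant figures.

Re ≈ 237; laminar; f = 64/Re ≈ 0.270

V = 4Q/(πD²) = 1.388 m/s
Re = VD/ν = 1.388·0.0595/3.49×10^-4 = 237
Re < 2300 → laminar → f = 64/Re = 0.2704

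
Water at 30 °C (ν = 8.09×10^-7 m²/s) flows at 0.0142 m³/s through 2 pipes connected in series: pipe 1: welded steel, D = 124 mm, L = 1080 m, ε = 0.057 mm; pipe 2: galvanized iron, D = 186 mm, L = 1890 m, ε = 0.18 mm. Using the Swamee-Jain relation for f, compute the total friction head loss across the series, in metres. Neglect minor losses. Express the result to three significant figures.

H ≈ 14.7 m

Pipe 1: V = 1.176 m/s, Re = 1.80×10^5, ε/D = 4.60×10^-4, f = 0.01891, h_1 = f(L/D)V²/2g = 11.60 m
Pipe 2: V = 0.5226 m/s, Re = 1.20×10^5, ε/D = 9.68×10^-4, f = 0.02186, h_2 = f(L/D)V²/2g = 3.093 m
Series → Q common, losses add: H = Σh = 14.70 m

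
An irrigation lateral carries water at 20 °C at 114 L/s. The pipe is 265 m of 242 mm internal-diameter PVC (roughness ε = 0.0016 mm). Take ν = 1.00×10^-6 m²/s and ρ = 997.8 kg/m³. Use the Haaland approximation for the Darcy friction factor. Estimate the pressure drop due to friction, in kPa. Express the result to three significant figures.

V = 4Q/(πD²) = 4·0.114/(π·0.242²) = 2.478 m/s
Re = VD/ν = 2.478·0.242/1.00×10^-6 = 6.00×10^5 → turbulent
ε/D = 0.0016/242 = 6.61×10^-6
Haaland: f = 0.01273
h_f = f(L/D)V²/(2g) = 0.01273·(265/0.242)·2.478²/(2·9.81) = 4.365 m
Δp = ρg·h_f = 997.8·9.81·4.365 = 42.73 kPa

Δp ≈ 42.7 kPa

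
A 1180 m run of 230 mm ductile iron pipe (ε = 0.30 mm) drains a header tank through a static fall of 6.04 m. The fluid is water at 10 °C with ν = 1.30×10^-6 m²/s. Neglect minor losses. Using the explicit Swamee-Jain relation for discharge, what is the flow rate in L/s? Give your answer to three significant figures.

Swamee-Jain (Type II): Q = -0.965·√(gD⁵h_f/L)·ln[ε/(3.7D) + √(3.17ν²L/(gD³h_f))]
√(gD⁵h_f/L) = √(9.81·0.230⁵·6.04/1180) = 0.005685
ε/(3.7D) = 3.53×10^-4; √(3.17ν²L/(gD³h_f)) = 9.36×10^-5
Q = -0.965·0.005685·ln(4.462×10^-4) = 0.04232 m³/s
Check: V = 1.02 m/s, Re = 1.80×10^5, f = 0.02244, h_f = 6.09 m ≈ 6.04 m ✓

Q ≈ 42.3 L/s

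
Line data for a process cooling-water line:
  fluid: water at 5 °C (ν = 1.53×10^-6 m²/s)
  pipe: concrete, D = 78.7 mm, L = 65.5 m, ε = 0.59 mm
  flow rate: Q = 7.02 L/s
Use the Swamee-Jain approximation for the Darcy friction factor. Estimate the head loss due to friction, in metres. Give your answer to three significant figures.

V = 4Q/(πD²) = 4·0.00702/(π·0.0787²) = 1.443 m/s
Re = VD/ν = 1.443·0.0787/1.53×10^-6 = 7.42×10^4 → turbulent
ε/D = 0.59/78.7 = 0.00750
Swamee-Jain: f = 0.03573
h_f = f(L/D)V²/(2g) = 0.03573·(65.5/0.0787)·1.443²/(2·9.81) = 3.156 m

h_f ≈ 3.16 m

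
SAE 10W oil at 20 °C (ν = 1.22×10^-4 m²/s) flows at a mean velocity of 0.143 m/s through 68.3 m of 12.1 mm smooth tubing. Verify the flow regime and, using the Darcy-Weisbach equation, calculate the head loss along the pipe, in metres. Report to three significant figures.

Re = VD/ν = 0.143·0.01210/1.22×10^-4 = 14.2 → laminar (Re < 2300)
f = 64/Re = 4.513
h_f = f(L/D)V²/(2g) = 4.513·(68.3/0.01210)·0.143²/(2·9.81) = 26.55 m

h_f ≈ 26.5 m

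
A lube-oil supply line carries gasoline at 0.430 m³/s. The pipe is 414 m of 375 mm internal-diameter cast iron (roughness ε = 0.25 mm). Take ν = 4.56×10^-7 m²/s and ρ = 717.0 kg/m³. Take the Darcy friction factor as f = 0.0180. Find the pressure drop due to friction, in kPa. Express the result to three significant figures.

V = 4Q/(πD²) = 4·0.430/(π·0.375²) = 3.893 m/s
h_f = f(L/D)V²/(2g) = 0.01800·(414/0.375)·3.893²/(2·9.81) = 15.35 m
Δp = ρg·h_f = 717.0·9.81·15.35 = 108.0 kPa

Δp ≈ 108 kPa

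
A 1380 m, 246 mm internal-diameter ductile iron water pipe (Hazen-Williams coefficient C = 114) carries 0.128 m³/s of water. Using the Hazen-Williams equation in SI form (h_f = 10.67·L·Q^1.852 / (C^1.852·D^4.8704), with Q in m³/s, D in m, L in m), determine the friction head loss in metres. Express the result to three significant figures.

h_f = 10.67·1380·0.128^1.852 / (114^1.852·0.246^4.8704) = 46.95 m

h_f ≈ 46.9 m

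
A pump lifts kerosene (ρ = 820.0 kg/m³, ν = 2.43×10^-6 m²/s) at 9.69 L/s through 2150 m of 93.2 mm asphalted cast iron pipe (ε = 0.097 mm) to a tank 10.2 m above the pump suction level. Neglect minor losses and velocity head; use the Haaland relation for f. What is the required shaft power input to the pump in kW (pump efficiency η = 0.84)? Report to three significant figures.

V = 4Q/(πD²) = 1.420 m/s; Re = 5.45×10^4; ε/D = 0.00104; f = 0.02358
h_f = f(L/D)V²/2g = 55.94 m
Total head H = z + h_f = 10.2 + 55.94 = 66.14 m
P_hyd = ρgQH = 820.0·9.81·0.00969·66.14 = 5.155 kW
P_shaft = P_hyd/η = 5.155/0.84 = 6.137 kW

P_shaft ≈ 6.14 kW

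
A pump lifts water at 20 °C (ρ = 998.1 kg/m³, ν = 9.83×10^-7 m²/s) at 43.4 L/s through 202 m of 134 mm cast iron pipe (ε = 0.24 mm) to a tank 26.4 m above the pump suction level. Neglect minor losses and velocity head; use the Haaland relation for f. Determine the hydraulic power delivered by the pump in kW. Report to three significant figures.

P_hyd ≈ 18.4 kW

V = 4Q/(πD²) = 3.077 m/s; Re = 4.20×10^5; ε/D = 0.00179; f = 0.02321
h_f = f(L/D)V²/2g = 16.89 m
Total head H = z + h_f = 26.4 + 16.89 = 43.29 m
P_hyd = ρgQH = 998.1·9.81·0.0434·43.29 = 18.39 kW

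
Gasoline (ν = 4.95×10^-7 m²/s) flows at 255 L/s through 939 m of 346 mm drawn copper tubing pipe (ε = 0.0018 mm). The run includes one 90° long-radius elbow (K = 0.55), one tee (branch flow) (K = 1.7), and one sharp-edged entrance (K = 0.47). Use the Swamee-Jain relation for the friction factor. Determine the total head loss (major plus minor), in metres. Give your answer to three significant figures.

H_L ≈ 11.9 m

V = 4Q/(πD²) = 2.712 m/s; V²/2g = 0.3749 m
Re = 1.90×10^6, ε/D = 5.20×10^-6 → f = 0.01065 (Swamee-Jain)
Major: h_f = f(L/D)·V²/2g = 0.01065·2714·0.3749 = 10.83 m
Minor: ΣK = 2.72; h_m = ΣK·V²/2g = 1.020 m
Total H_L = 10.83 + 1.020 = 11.85 m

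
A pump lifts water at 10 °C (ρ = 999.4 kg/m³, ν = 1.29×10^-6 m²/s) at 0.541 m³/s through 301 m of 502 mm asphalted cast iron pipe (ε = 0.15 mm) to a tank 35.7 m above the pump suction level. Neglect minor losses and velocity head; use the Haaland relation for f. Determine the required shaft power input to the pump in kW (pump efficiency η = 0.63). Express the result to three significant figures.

P_shaft ≈ 330 kW

V = 4Q/(πD²) = 2.733 m/s; Re = 1.06×10^6; ε/D = 2.99×10^-4; f = 0.01556
h_f = f(L/D)V²/2g = 3.552 m
Total head H = z + h_f = 35.7 + 3.552 = 39.25 m
P_hyd = ρgQH = 999.4·9.81·0.541·39.25 = 208.2 kW
P_shaft = P_hyd/η = 208.2/0.63 = 330.5 kW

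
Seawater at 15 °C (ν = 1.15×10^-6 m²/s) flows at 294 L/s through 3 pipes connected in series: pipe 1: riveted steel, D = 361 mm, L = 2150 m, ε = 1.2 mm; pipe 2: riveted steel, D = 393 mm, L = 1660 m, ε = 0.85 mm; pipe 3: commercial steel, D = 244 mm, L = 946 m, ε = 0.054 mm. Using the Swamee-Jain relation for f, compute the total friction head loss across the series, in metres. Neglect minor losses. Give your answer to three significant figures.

Pipe 1: V = 2.872 m/s, Re = 9.02×10^5, ε/D = 0.00332, f = 0.02715, h_1 = f(L/D)V²/2g = 67.99 m
Pipe 2: V = 2.424 m/s, Re = 8.28×10^5, ε/D = 0.00216, f = 0.02421, h_2 = f(L/D)V²/2g = 30.62 m
Pipe 3: V = 6.287 m/s, Re = 1.33×10^6, ε/D = 2.21×10^-4, f = 0.01479, h_3 = f(L/D)V²/2g = 115.6 m
Series → Q common, losses add: H = Σh = 214.2 m

H ≈ 214 m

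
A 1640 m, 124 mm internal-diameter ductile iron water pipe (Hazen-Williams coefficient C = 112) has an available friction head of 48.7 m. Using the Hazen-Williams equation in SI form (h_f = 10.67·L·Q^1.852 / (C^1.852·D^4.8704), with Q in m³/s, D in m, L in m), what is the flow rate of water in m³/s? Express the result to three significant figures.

Rearranging: Q = [h_f·C^1.852·D^4.8704 / (10.67·L)]^(1/1.852)
Q = [48.7·112^1.852·0.124^4.8704 / (10.67·1640)]^0.540 = 0.01929 m³/s

Q ≈ 0.0193 m³/s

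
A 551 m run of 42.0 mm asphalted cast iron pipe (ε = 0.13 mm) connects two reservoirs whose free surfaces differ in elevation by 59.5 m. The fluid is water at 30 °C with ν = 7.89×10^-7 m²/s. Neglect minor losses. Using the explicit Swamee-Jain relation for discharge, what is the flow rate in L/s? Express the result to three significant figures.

Q ≈ 2.48 L/s

Swamee-Jain (Type II): Q = -0.965·√(gD⁵h_f/L)·ln[ε/(3.7D) + √(3.17ν²L/(gD³h_f))]
√(gD⁵h_f/L) = √(9.81·0.0420⁵·59.5/551) = 3.721×10^-4
ε/(3.7D) = 8.37×10^-4; √(3.17ν²L/(gD³h_f)) = 1.59×10^-4
Q = -0.965·3.721×10^-4·ln(9.951×10^-4) = 0.002482 m³/s
Check: V = 1.79 m/s, Re = 9.54×10^4, f = 0.02799, h_f = 60.1 m ≈ 59.5 m ✓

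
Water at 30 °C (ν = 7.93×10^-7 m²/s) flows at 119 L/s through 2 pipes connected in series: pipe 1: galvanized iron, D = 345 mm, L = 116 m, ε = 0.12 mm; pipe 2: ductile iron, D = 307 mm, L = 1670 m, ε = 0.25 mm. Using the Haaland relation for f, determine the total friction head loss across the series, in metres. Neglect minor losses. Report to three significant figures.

H ≈ 14.2 m

Pipe 1: V = 1.273 m/s, Re = 5.54×10^5, ε/D = 3.48×10^-4, f = 0.01643, h_1 = f(L/D)V²/2g = 0.4563 m
Pipe 2: V = 1.608 m/s, Re = 6.22×10^5, ε/D = 8.14×10^-4, f = 0.01922, h_2 = f(L/D)V²/2g = 13.77 m
Series → Q common, losses add: H = Σh = 14.23 m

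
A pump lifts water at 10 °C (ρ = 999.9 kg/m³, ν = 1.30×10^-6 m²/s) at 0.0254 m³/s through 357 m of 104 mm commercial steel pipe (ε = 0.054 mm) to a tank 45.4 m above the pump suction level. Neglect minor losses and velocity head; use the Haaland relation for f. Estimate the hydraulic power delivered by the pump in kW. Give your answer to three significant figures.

V = 4Q/(πD²) = 2.990 m/s; Re = 2.39×10^5; ε/D = 5.19×10^-4; f = 0.01847
h_f = f(L/D)V²/2g = 28.89 m
Total head H = z + h_f = 45.4 + 28.89 = 74.29 m
P_hyd = ρgQH = 999.9·9.81·0.0254·74.29 = 18.51 kW

P_hyd ≈ 18.5 kW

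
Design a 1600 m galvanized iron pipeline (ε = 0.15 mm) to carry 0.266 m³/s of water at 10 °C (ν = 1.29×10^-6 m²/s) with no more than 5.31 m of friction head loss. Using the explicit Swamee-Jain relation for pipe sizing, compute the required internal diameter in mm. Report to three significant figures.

Swamee-Jain (Type III): D = 0.66·[ε^1.25·(LQ²/(gh_f))^4.75 + ν·Q^9.4·(L/(gh_f))^5.2]^0.04
LQ²/(gh_f) = 2.173; L/(gh_f) = 30.72
Term 1 = ε^1.25·(…)^4.75 = 6.63×10^-4; Term 2 = ν·Q^9.4·(…)^5.2 = 2.75×10^-4
D = 0.66·(6.63×10^-4 + 2.75×10^-4)^0.04 = 0.4994 m = 499 mm
Check: V = 1.36 m/s, Re = 5.26×10^5, f = 0.01632, h_f = 4.92 m ≈ 5.31 m ✓

D ≈ 499 mm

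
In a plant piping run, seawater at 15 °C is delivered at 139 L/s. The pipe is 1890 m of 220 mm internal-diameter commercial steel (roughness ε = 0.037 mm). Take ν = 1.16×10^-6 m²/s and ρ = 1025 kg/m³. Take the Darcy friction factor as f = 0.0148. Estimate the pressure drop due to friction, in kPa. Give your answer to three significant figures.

V = 4Q/(πD²) = 4·0.139/(π·0.220²) = 3.657 m/s
h_f = f(L/D)V²/(2g) = 0.01480·(1890/0.220)·3.657²/(2·9.81) = 86.65 m
Δp = ρg·h_f = 1025·9.81·86.65 = 871.3 kPa

Δp ≈ 871 kPa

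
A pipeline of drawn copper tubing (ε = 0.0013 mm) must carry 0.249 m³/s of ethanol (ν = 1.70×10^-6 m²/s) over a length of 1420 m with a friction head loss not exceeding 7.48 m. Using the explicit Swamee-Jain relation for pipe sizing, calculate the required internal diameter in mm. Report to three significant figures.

D ≈ 426 mm

Swamee-Jain (Type III): D = 0.66·[ε^1.25·(LQ²/(gh_f))^4.75 + ν·Q^9.4·(L/(gh_f))^5.2]^0.04
LQ²/(gh_f) = 1.200; L/(gh_f) = 19.35
Term 1 = ε^1.25·(…)^4.75 = 1.04×10^-7; Term 2 = ν·Q^9.4·(…)^5.2 = 1.76×10^-5
D = 0.66·(1.04×10^-7 + 1.76×10^-5)^0.04 = 0.4261 m = 426 mm
Check: V = 1.75 m/s, Re = 4.38×10^5, f = 0.01345, h_f = 6.97 m ≈ 7.48 m ✓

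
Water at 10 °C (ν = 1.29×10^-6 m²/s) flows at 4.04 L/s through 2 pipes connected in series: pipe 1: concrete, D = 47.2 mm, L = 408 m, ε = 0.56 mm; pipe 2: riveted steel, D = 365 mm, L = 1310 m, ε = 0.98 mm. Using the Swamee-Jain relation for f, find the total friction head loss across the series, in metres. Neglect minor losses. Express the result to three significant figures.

Pipe 1: V = 2.309 m/s, Re = 8.45×10^4, ε/D = 0.0119, f = 0.04110, h_1 = f(L/D)V²/2g = 96.54 m
Pipe 2: V = 0.03861 m/s, Re = 1.09×10^4, ε/D = 0.00268, f = 0.03463, h_2 = f(L/D)V²/2g = 0.009445 m
Series → Q common, losses add: H = Σh = 96.55 m

H ≈ 96.5 m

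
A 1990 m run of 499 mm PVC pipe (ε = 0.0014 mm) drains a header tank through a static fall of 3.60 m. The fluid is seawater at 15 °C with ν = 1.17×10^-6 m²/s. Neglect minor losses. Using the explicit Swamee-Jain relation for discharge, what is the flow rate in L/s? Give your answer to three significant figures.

Swamee-Jain (Type II): Q = -0.965·√(gD⁵h_f/L)·ln[ε/(3.7D) + √(3.17ν²L/(gD³h_f))]
√(gD⁵h_f/L) = √(9.81·0.499⁵·3.60/1990) = 0.02343
ε/(3.7D) = 7.58×10^-7; √(3.17ν²L/(gD³h_f)) = 4.44×10^-5
Q = -0.965·0.02343·ln(4.512×10^-5) = 0.2263 m³/s
Check: V = 1.16 m/s, Re = 4.93×10^5, f = 0.01317, h_f = 3.58 m ≈ 3.60 m ✓

Q ≈ 226 L/s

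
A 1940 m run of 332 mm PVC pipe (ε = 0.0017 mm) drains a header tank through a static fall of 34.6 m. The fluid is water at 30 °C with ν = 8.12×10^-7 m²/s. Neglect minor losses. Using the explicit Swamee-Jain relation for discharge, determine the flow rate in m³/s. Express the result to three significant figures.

Q ≈ 0.278 m³/s

Swamee-Jain (Type II): Q = -0.965·√(gD⁵h_f/L)·ln[ε/(3.7D) + √(3.17ν²L/(gD³h_f))]
√(gD⁵h_f/L) = √(9.81·0.332⁵·34.6/1940) = 0.02657
ε/(3.7D) = 1.38×10^-6; √(3.17ν²L/(gD³h_f)) = 1.81×10^-5
Q = -0.965·0.02657·ln(1.945×10^-5) = 0.2781 m³/s
Check: V = 3.21 m/s, Re = 1.31×10^6, f = 0.01124, h_f = 34.6 m ≈ 34.6 m ✓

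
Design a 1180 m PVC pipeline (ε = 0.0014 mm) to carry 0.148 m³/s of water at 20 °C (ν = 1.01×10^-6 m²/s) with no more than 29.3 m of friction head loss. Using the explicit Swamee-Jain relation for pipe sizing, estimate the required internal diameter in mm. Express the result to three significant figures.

Swamee-Jain (Type III): D = 0.66·[ε^1.25·(LQ²/(gh_f))^4.75 + ν·Q^9.4·(L/(gh_f))^5.2]^0.04
LQ²/(gh_f) = 0.08992; L/(gh_f) = 4.105
Term 1 = ε^1.25·(…)^4.75 = 5.17×10^-13; Term 2 = ν·Q^9.4·(…)^5.2 = 2.48×10^-11
D = 0.66·(5.17×10^-13 + 2.48×10^-11)^0.04 = 0.2487 m = 249 mm
Check: V = 3.05 m/s, Re = 7.50×10^5, f = 0.01231, h_f = 27.6 m ≈ 29.3 m ✓

D ≈ 249 mm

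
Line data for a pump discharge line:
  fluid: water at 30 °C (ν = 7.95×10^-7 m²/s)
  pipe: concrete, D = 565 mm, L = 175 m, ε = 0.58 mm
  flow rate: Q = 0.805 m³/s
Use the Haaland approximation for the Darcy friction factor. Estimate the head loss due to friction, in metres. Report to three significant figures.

h_f ≈ 3.24 m

V = 4Q/(πD²) = 4·0.805/(π·0.565²) = 3.211 m/s
Re = VD/ν = 3.211·0.565/7.95×10^-7 = 2.28×10^6 → turbulent
ε/D = 0.58/565 = 0.00103
Haaland: f = 0.01992
h_f = f(L/D)V²/(2g) = 0.01992·(175/0.565)·3.211²/(2·9.81) = 3.241 m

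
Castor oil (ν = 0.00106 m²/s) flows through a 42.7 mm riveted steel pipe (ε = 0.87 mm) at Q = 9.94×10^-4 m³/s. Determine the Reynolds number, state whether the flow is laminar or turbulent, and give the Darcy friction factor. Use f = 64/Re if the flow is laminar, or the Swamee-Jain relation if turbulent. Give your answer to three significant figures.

V = 4Q/(πD²) = 0.6941 m/s
Re = VD/ν = 0.6941·0.0427/0.00106 = 28.0
Re < 2300 → laminar → f = 64/Re = 2.289

Re ≈ 28.0; laminar; f = 64/Re ≈ 2.29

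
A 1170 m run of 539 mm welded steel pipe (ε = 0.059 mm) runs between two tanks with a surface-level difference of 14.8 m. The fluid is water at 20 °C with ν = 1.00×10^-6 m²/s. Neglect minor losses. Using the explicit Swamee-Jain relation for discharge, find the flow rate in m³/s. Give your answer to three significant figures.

Swamee-Jain (Type II): Q = -0.965·√(gD⁵h_f/L)·ln[ε/(3.7D) + √(3.17ν²L/(gD³h_f))]
√(gD⁵h_f/L) = √(9.81·0.539⁵·14.8/1170) = 0.07514
ε/(3.7D) = 2.96×10^-5; √(3.17ν²L/(gD³h_f)) = 1.28×10^-5
Q = -0.965·0.07514·ln(4.236×10^-5) = 0.7301 m³/s
Check: V = 3.20 m/s, Re = 1.72×10^6, f = 0.01315, h_f = 14.9 m ≈ 14.8 m ✓

Q ≈ 0.730 m³/s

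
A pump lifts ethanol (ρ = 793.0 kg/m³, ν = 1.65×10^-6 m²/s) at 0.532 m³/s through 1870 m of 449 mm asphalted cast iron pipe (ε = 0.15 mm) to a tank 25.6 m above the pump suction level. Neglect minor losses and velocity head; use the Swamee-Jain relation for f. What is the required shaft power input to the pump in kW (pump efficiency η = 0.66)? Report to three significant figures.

V = 4Q/(πD²) = 3.360 m/s; Re = 9.14×10^5; ε/D = 3.34×10^-4; f = 0.01611
h_f = f(L/D)V²/2g = 38.61 m
Total head H = z + h_f = 25.6 + 38.61 = 64.21 m
P_hyd = ρgQH = 793.0·9.81·0.532·64.21 = 265.7 kW
P_shaft = P_hyd/η = 265.7/0.66 = 402.6 kW

P_shaft ≈ 403 kW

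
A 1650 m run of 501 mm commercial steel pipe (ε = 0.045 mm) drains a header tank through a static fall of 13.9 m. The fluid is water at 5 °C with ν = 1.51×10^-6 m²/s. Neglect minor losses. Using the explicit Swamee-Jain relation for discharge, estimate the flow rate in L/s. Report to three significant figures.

Swamee-Jain (Type II): Q = -0.965·√(gD⁵h_f/L)·ln[ε/(3.7D) + √(3.17ν²L/(gD³h_f))]
√(gD⁵h_f/L) = √(9.81·0.501⁵·13.9/1650) = 0.05107
ε/(3.7D) = 2.43×10^-5; √(3.17ν²L/(gD³h_f)) = 2.64×10^-5
Q = -0.965·0.05107·ln(5.065×10^-5) = 0.4875 m³/s
Check: V = 2.47 m/s, Re = 8.20×10^5, f = 0.01360, h_f = 14.0 m ≈ 13.9 m ✓

Q ≈ 487 L/s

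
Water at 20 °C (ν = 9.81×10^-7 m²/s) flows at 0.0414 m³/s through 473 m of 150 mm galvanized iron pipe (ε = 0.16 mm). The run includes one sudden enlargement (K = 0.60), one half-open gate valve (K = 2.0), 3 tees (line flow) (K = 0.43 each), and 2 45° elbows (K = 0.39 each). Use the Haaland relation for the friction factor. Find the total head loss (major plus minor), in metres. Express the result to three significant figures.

H_L ≈ 19.5 m

V = 4Q/(πD²) = 2.343 m/s; V²/2g = 0.2797 m
Re = 3.58×10^5, ε/D = 0.00107 → f = 0.02067 (Haaland)
Major: h_f = f(L/D)·V²/2g = 0.02067·3153·0.2797 = 18.24 m
Minor: ΣK = 4.67; h_m = ΣK·V²/2g = 1.306 m
Total H_L = 18.24 + 1.306 = 19.54 m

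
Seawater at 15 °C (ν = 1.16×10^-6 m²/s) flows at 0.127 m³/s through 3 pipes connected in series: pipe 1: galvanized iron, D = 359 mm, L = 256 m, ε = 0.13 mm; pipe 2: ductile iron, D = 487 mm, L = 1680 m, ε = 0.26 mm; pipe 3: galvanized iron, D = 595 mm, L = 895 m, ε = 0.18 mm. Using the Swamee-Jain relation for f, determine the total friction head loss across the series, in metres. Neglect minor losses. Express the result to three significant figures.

H ≈ 2.78 m

Pipe 1: V = 1.255 m/s, Re = 3.88×10^5, ε/D = 3.62×10^-4, f = 0.01713, h_1 = f(L/D)V²/2g = 0.9803 m
Pipe 2: V = 0.6818 m/s, Re = 2.86×10^5, ε/D = 5.34×10^-4, f = 0.01858, h_2 = f(L/D)V²/2g = 1.519 m
Pipe 3: V = 0.4568 m/s, Re = 2.34×10^5, ε/D = 3.03×10^-4, f = 0.01750, h_3 = f(L/D)V²/2g = 0.2799 m
Series → Q common, losses add: H = Σh = 2.779 m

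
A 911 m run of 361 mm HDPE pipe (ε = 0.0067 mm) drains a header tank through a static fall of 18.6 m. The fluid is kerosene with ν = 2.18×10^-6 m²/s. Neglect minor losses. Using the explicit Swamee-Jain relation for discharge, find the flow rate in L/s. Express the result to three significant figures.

Q ≈ 338 L/s

Swamee-Jain (Type II): Q = -0.965·√(gD⁵h_f/L)·ln[ε/(3.7D) + √(3.17ν²L/(gD³h_f))]
√(gD⁵h_f/L) = √(9.81·0.361⁵·18.6/911) = 0.03504
ε/(3.7D) = 5.02×10^-6; √(3.17ν²L/(gD³h_f)) = 4.00×10^-5
Q = -0.965·0.03504·ln(4.500×10^-5) = 0.3385 m³/s
Check: V = 3.31 m/s, Re = 5.48×10^5, f = 0.01319, h_f = 18.6 m ≈ 18.6 m ✓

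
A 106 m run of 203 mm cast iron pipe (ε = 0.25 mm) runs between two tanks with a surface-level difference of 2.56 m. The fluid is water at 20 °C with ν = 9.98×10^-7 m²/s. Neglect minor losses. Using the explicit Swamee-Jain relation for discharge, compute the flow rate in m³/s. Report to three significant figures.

Swamee-Jain (Type II): Q = -0.965·√(gD⁵h_f/L)·ln[ε/(3.7D) + √(3.17ν²L/(gD³h_f))]
√(gD⁵h_f/L) = √(9.81·0.203⁵·2.56/106) = 0.009037
ε/(3.7D) = 3.33×10^-4; √(3.17ν²L/(gD³h_f)) = 3.99×10^-5
Q = -0.965·0.009037·ln(3.728×10^-4) = 0.06885 m³/s
Check: V = 2.13 m/s, Re = 4.33×10^5, f = 0.02139, h_f = 2.58 m ≈ 2.56 m ✓

Q ≈ 0.0688 m³/s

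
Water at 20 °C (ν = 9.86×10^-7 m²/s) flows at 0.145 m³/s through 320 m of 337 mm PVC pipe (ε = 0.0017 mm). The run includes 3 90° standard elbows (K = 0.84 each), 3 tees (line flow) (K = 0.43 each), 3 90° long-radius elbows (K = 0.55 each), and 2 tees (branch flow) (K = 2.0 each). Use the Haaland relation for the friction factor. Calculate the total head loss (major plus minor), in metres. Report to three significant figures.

H_L ≈ 2.92 m

V = 4Q/(πD²) = 1.626 m/s; V²/2g = 0.1347 m
Re = 5.56×10^5, ε/D = 5.04×10^-6 → f = 0.01288 (Haaland)
Major: h_f = f(L/D)·V²/2g = 0.01288·949.6·0.1347 = 1.647 m
Minor: ΣK = 9.46; h_m = ΣK·V²/2g = 1.274 m
Total H_L = 1.647 + 1.274 = 2.921 m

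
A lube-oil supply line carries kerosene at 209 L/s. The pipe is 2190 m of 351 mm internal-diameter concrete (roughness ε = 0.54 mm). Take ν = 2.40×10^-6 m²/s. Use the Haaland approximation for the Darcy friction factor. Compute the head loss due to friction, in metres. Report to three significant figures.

h_f ≈ 33.4 m

V = 4Q/(πD²) = 4·0.209/(π·0.351²) = 2.160 m/s
Re = VD/ν = 2.160·0.351/2.40×10^-6 = 3.16×10^5 → turbulent
ε/D = 0.54/351 = 0.00154
Haaland: f = 0.02252
h_f = f(L/D)V²/(2g) = 0.02252·(2190/0.351)·2.160²/(2·9.81) = 33.41 m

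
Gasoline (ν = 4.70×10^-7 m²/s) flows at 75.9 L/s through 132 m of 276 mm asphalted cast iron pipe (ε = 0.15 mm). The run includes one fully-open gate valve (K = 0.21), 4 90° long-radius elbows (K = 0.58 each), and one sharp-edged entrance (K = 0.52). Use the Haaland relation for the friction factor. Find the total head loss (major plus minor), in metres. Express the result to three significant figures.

H_L ≈ 0.941 m

V = 4Q/(πD²) = 1.269 m/s; V²/2g = 0.08203 m
Re = 7.45×10^5, ε/D = 5.43×10^-4 → f = 0.01760 (Haaland)
Major: h_f = f(L/D)·V²/2g = 0.01760·478.3·0.08203 = 0.6904 m
Minor: ΣK = 3.05; h_m = ΣK·V²/2g = 0.2502 m
Total H_L = 0.6904 + 0.2502 = 0.9406 m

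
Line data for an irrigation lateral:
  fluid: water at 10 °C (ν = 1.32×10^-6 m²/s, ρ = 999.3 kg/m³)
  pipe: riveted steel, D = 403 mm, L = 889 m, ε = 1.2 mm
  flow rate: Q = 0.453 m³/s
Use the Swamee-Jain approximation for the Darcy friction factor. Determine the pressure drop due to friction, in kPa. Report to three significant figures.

Δp ≈ 366 kPa

V = 4Q/(πD²) = 4·0.453/(π·0.403²) = 3.551 m/s
Re = VD/ν = 3.551·0.403/1.32×10^-6 = 1.08×10^6 → turbulent
ε/D = 1.2/403 = 0.00298
Swamee-Jain: f = 0.02630
h_f = f(L/D)V²/(2g) = 0.02630·(889/0.403)·3.551²/(2·9.81) = 37.30 m
Δp = ρg·h_f = 999.3·9.81·37.30 = 365.6 kPa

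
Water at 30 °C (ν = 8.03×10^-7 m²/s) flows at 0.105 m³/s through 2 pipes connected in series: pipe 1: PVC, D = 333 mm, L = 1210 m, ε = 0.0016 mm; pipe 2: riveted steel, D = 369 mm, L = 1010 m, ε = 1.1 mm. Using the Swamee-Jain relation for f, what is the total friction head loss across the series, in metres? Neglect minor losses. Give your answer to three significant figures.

Pipe 1: V = 1.206 m/s, Re = 5.00×10^5, ε/D = 4.80×10^-6, f = 0.01317, h_1 = f(L/D)V²/2g = 3.545 m
Pipe 2: V = 0.9819 m/s, Re = 4.51×10^5, ε/D = 0.00298, f = 0.02654, h_2 = f(L/D)V²/2g = 3.569 m
Series → Q common, losses add: H = Σh = 7.114 m

H ≈ 7.11 m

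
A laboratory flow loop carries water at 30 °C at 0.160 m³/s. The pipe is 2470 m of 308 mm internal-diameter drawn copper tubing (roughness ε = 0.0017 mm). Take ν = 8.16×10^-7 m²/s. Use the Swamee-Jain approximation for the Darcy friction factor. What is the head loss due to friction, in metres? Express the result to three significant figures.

h_f ≈ 22.9 m

V = 4Q/(πD²) = 4·0.160/(π·0.308²) = 2.147 m/s
Re = VD/ν = 2.147·0.308/8.16×10^-7 = 8.11×10^5 → turbulent
ε/D = 0.0017/308 = 5.52×10^-6
Swamee-Jain: f = 0.01215
h_f = f(L/D)V²/(2g) = 0.01215·(2470/0.308)·2.147²/(2·9.81) = 22.90 m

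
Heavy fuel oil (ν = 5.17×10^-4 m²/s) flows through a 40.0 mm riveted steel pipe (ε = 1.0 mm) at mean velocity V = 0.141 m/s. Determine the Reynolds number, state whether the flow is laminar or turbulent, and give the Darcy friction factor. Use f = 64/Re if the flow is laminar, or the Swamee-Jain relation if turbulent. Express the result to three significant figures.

Re ≈ 10.9; laminar; f = 64/Re ≈ 5.87

Re = VD/ν = 0.1410·0.0400/5.17×10^-4 = 10.9
Re < 2300 → laminar → f = 64/Re = 5.867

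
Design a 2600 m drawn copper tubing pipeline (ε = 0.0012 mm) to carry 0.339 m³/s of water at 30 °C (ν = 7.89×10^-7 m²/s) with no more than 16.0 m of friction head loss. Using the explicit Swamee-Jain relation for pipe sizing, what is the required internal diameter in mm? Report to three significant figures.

Swamee-Jain (Type III): D = 0.66·[ε^1.25·(LQ²/(gh_f))^4.75 + ν·Q^9.4·(L/(gh_f))^5.2]^0.04
LQ²/(gh_f) = 1.904; L/(gh_f) = 16.56
Term 1 = ε^1.25·(…)^4.75 = 8.45×10^-7; Term 2 = ν·Q^9.4·(…)^5.2 = 6.62×10^-5
D = 0.66·(8.45×10^-7 + 6.62×10^-5)^0.04 = 0.4494 m = 449 mm
Check: V = 2.14 m/s, Re = 1.22×10^6, f = 0.01131, h_f = 15.2 m ≈ 16.0 m ✓

D ≈ 449 mm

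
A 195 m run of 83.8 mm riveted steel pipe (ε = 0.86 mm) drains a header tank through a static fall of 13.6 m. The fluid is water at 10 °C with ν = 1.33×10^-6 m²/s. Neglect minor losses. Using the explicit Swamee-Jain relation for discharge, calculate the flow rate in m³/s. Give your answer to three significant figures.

Swamee-Jain (Type II): Q = -0.965·√(gD⁵h_f/L)·ln[ε/(3.7D) + √(3.17ν²L/(gD³h_f))]
√(gD⁵h_f/L) = √(9.81·0.0838⁵·13.6/195) = 0.001681
ε/(3.7D) = 0.00277; √(3.17ν²L/(gD³h_f)) = 1.18×10^-4
Q = -0.965·0.001681·ln(0.002892) = 0.009486 m³/s
Check: V = 1.72 m/s, Re = 1.08×10^5, f = 0.03902, h_f = 13.7 m ≈ 13.6 m ✓

Q ≈ 0.00949 m³/s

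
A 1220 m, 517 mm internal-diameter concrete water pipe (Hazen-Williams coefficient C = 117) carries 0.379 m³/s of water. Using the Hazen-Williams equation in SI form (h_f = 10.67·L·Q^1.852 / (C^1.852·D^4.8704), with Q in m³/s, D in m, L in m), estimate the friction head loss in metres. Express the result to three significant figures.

h_f ≈ 7.93 m

h_f = 10.67·1220·0.379^1.852 / (117^1.852·0.517^4.8704) = 7.930 m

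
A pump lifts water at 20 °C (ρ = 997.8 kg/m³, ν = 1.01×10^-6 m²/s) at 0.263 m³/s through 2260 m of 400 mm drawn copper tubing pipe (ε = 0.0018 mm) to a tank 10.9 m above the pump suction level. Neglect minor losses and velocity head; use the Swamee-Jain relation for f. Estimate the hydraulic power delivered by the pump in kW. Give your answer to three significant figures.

P_hyd ≈ 67.3 kW

V = 4Q/(πD²) = 2.093 m/s; Re = 8.29×10^5; ε/D = 4.50×10^-6; f = 0.01208
h_f = f(L/D)V²/2g = 15.24 m
Total head H = z + h_f = 10.9 + 15.24 = 26.14 m
P_hyd = ρgQH = 997.8·9.81·0.263·26.14 = 67.30 kW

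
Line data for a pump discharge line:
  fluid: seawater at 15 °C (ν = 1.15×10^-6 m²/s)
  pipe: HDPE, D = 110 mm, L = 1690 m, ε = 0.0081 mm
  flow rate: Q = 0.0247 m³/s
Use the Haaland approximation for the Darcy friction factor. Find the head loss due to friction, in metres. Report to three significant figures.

V = 4Q/(πD²) = 4·0.0247/(π·0.110²) = 2.599 m/s
Re = VD/ν = 2.599·0.110/1.15×10^-6 = 2.49×10^5 → turbulent
ε/D = 0.0081/110 = 7.36×10^-5
Haaland: f = 0.01544
h_f = f(L/D)V²/(2g) = 0.01544·(1690/0.110)·2.599²/(2·9.81) = 81.67 m

h_f ≈ 81.7 m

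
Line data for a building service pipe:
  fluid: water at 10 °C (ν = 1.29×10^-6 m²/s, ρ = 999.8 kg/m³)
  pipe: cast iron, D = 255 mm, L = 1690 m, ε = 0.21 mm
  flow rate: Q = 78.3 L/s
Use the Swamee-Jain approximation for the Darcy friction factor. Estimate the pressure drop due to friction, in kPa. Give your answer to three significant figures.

Δp ≈ 156 kPa

V = 4Q/(πD²) = 4·0.0783/(π·0.255²) = 1.533 m/s
Re = VD/ν = 1.533·0.255/1.29×10^-6 = 3.03×10^5 → turbulent
ε/D = 0.21/255 = 8.24×10^-4
Swamee-Jain: f = 0.01997
h_f = f(L/D)V²/(2g) = 0.01997·(1690/0.255)·1.533²/(2·9.81) = 15.85 m
Δp = ρg·h_f = 999.8·9.81·15.85 = 155.5 kPa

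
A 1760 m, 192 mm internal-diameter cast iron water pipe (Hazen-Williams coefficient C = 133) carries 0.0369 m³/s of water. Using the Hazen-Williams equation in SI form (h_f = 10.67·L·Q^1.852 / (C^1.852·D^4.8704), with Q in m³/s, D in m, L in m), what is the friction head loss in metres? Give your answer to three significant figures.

h_f ≈ 15.0 m

h_f = 10.67·1760·0.0369^1.852 / (133^1.852·0.192^4.8704) = 15.03 m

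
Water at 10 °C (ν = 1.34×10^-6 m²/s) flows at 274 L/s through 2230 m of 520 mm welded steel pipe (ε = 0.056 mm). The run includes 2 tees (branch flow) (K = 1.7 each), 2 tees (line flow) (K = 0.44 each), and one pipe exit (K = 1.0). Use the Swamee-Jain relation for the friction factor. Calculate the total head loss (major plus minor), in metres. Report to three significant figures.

V = 4Q/(πD²) = 1.290 m/s; V²/2g = 0.08484 m
Re = 5.01×10^5, ε/D = 1.08×10^-4 → f = 0.01455 (Swamee-Jain)
Major: h_f = f(L/D)·V²/2g = 0.01455·4288·0.08484 = 5.295 m
Minor: ΣK = 5.28; h_m = ΣK·V²/2g = 0.4480 m
Total H_L = 5.295 + 0.4480 = 5.743 m

H_L ≈ 5.74 m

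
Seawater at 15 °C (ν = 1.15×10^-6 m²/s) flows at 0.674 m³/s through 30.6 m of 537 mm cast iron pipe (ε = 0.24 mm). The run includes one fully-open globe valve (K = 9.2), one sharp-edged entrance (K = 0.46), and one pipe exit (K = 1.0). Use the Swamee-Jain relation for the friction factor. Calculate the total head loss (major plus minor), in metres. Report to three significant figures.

V = 4Q/(πD²) = 2.976 m/s; V²/2g = 0.4514 m
Re = 1.39×10^6, ε/D = 4.47×10^-4 → f = 0.01677 (Swamee-Jain)
Major: h_f = f(L/D)·V²/2g = 0.01677·56.98·0.4514 = 0.4314 m
Minor: ΣK = 10.7; h_m = ΣK·V²/2g = 4.812 m
Total H_L = 0.4314 + 4.812 = 5.243 m

H_L ≈ 5.24 m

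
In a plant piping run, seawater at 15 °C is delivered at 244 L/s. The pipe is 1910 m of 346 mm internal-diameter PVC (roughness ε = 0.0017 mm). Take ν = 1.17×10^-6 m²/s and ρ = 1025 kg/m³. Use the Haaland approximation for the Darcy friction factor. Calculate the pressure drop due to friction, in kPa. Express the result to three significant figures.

Δp ≈ 232 kPa

V = 4Q/(πD²) = 4·0.244/(π·0.346²) = 2.595 m/s
Re = VD/ν = 2.595·0.346/1.17×10^-6 = 7.67×10^5 → turbulent
ε/D = 0.0017/346 = 4.91×10^-6
Haaland: f = 0.01219
h_f = f(L/D)V²/(2g) = 0.01219·(1910/0.346)·2.595²/(2·9.81) = 23.10 m
Δp = ρg·h_f = 1025·9.81·23.10 = 232.2 kPa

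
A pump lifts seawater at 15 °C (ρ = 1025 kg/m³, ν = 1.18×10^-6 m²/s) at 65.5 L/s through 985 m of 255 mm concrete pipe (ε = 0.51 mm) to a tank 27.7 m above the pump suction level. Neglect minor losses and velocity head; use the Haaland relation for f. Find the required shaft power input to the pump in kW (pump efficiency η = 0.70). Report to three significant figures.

P_shaft ≈ 33.4 kW

V = 4Q/(πD²) = 1.283 m/s; Re = 2.77×10^5; ε/D = 0.00200; f = 0.02404
h_f = f(L/D)V²/2g = 7.786 m
Total head H = z + h_f = 27.7 + 7.786 = 35.49 m
P_hyd = ρgQH = 1025·9.81·0.0655·35.49 = 23.37 kW
P_shaft = P_hyd/η = 23.37/0.70 = 33.39 kW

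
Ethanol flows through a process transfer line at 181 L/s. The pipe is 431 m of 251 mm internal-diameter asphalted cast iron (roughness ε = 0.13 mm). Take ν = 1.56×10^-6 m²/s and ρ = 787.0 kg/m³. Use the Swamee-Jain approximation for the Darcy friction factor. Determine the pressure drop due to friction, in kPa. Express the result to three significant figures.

V = 4Q/(πD²) = 4·0.181/(π·0.251²) = 3.658 m/s
Re = VD/ν = 3.658·0.251/1.56×10^-6 = 5.89×10^5 → turbulent
ε/D = 0.13/251 = 5.18×10^-4
Swamee-Jain: f = 0.01775
h_f = f(L/D)V²/(2g) = 0.01775·(431/0.251)·3.658²/(2·9.81) = 20.79 m
Δp = ρg·h_f = 787.0·9.81·20.79 = 160.5 kPa

Δp ≈ 161 kPa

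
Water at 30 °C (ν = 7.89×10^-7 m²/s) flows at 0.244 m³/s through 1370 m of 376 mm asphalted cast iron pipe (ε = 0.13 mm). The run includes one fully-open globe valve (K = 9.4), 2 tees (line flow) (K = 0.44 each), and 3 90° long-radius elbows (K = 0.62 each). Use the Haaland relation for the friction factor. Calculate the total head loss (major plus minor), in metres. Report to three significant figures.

H_L ≈ 17.3 m

V = 4Q/(πD²) = 2.197 m/s; V²/2g = 0.2461 m
Re = 1.05×10^6, ε/D = 3.46×10^-4 → f = 0.01598 (Haaland)
Major: h_f = f(L/D)·V²/2g = 0.01598·3644·0.2461 = 14.33 m
Minor: ΣK = 12.1; h_m = ΣK·V²/2g = 2.988 m
Total H_L = 14.33 + 2.988 = 17.32 m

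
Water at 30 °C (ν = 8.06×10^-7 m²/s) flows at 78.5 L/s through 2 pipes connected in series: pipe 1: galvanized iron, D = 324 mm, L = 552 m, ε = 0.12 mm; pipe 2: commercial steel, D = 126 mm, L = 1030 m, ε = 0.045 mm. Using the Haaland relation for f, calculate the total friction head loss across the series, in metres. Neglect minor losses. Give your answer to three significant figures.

Pipe 1: V = 0.9521 m/s, Re = 3.83×10^5, ε/D = 3.70×10^-4, f = 0.01697, h_1 = f(L/D)V²/2g = 1.336 m
Pipe 2: V = 6.296 m/s, Re = 9.84×10^5, ε/D = 3.57×10^-4, f = 0.01611, h_2 = f(L/D)V²/2g = 266.0 m
Series → Q common, losses add: H = Σh = 267.3 m

H ≈ 267 m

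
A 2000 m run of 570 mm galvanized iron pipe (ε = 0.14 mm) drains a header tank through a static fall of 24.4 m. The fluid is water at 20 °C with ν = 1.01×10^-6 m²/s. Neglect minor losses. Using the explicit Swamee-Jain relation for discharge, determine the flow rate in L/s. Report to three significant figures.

Q ≈ 774 L/s

Swamee-Jain (Type II): Q = -0.965·√(gD⁵h_f/L)·ln[ε/(3.7D) + √(3.17ν²L/(gD³h_f))]
√(gD⁵h_f/L) = √(9.81·0.570⁵·24.4/2000) = 0.08486
ε/(3.7D) = 6.64×10^-5; √(3.17ν²L/(gD³h_f)) = 1.21×10^-5
Q = -0.965·0.08486·ln(7.846×10^-5) = 0.7741 m³/s
Check: V = 3.03 m/s, Re = 1.71×10^6, f = 0.01491, h_f = 24.5 m ≈ 24.4 m ✓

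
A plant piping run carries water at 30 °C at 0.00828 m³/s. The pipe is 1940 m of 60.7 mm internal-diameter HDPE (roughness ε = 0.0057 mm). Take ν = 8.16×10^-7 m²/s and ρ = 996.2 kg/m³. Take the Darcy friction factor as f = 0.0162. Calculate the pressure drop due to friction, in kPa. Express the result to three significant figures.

V = 4Q/(πD²) = 4·0.00828/(π·0.0607²) = 2.861 m/s
h_f = f(L/D)V²/(2g) = 0.01620·(1940/0.0607)·2.861²/(2·9.81) = 216.1 m
Δp = ρg·h_f = 996.2·9.81·216.1 = 2111 kPa

Δp ≈ 2110 kPa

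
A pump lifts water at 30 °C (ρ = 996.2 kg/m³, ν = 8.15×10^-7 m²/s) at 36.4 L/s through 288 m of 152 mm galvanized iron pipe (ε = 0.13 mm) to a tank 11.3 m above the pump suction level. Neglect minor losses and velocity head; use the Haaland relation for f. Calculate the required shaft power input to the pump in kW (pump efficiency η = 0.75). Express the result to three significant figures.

V = 4Q/(πD²) = 2.006 m/s; Re = 3.74×10^5; ε/D = 8.55×10^-4; f = 0.01971
h_f = f(L/D)V²/2g = 7.661 m
Total head H = z + h_f = 11.3 + 7.661 = 18.96 m
P_hyd = ρgQH = 996.2·9.81·0.0364·18.96 = 6.745 kW
P_shaft = P_hyd/η = 6.745/0.75 = 8.993 kW

P_shaft ≈ 8.99 kW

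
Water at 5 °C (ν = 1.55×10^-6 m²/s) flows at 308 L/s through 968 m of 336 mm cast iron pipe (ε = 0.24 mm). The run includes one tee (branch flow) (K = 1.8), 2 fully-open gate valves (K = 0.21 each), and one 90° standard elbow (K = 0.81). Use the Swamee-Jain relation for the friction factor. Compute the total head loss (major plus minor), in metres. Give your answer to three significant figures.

H_L ≈ 35.1 m

V = 4Q/(πD²) = 3.474 m/s; V²/2g = 0.6150 m
Re = 7.53×10^5, ε/D = 7.14×10^-4 → f = 0.01874 (Swamee-Jain)
Major: h_f = f(L/D)·V²/2g = 0.01874·2881·0.6150 = 33.20 m
Minor: ΣK = 3.03; h_m = ΣK·V²/2g = 1.863 m
Total H_L = 33.20 + 1.863 = 35.06 m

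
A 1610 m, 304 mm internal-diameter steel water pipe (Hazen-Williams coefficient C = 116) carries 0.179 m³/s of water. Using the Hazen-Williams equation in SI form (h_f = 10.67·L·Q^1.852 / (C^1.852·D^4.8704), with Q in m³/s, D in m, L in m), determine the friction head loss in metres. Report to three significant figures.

h_f = 10.67·1610·0.179^1.852 / (116^1.852·0.304^4.8704) = 35.20 m

h_f ≈ 35.2 m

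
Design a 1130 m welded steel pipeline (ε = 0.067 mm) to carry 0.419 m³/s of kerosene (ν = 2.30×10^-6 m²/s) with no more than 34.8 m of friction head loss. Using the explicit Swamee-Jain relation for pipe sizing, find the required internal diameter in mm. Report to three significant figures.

D ≈ 376 mm

Swamee-Jain (Type III): D = 0.66·[ε^1.25·(LQ²/(gh_f))^4.75 + ν·Q^9.4·(L/(gh_f))^5.2]^0.04
LQ²/(gh_f) = 0.5811; L/(gh_f) = 3.310
Term 1 = ε^1.25·(…)^4.75 = 4.60×10^-7; Term 2 = ν·Q^9.4·(…)^5.2 = 3.26×10^-7
D = 0.66·(4.60×10^-7 + 3.26×10^-7)^0.04 = 0.3762 m = 376 mm
Check: V = 3.77 m/s, Re = 6.17×10^5, f = 0.01503, h_f = 32.7 m ≈ 34.8 m ✓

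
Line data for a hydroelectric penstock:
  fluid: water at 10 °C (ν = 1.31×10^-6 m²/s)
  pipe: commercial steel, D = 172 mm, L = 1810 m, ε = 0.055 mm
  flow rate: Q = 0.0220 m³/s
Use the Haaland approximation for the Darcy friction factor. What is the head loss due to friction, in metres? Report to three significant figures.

V = 4Q/(πD²) = 4·0.0220/(π·0.172²) = 0.9468 m/s
Re = VD/ν = 0.9468·0.172/1.31×10^-6 = 1.24×10^5 → turbulent
ε/D = 0.055/172 = 3.20×10^-4
Haaland: f = 0.01869
h_f = f(L/D)V²/(2g) = 0.01869·(1810/0.172)·0.9468²/(2·9.81) = 8.988 m

h_f ≈ 8.99 m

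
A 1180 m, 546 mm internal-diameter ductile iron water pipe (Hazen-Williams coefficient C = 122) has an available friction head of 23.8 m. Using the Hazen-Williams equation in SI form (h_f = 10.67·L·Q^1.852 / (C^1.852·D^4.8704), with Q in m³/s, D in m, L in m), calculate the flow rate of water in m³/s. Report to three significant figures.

Q ≈ 0.841 m³/s

Rearranging: Q = [h_f·C^1.852·D^4.8704 / (10.67·L)]^(1/1.852)
Q = [23.8·122^1.852·0.546^4.8704 / (10.67·1180)]^0.540 = 0.8408 m³/s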